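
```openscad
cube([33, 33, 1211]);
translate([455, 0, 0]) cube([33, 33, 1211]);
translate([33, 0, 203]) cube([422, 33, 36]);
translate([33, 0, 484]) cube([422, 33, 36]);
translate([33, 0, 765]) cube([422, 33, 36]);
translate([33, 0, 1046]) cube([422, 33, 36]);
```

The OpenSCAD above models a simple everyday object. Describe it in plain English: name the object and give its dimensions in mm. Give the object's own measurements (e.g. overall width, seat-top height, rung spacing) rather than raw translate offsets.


A straight ladder. Two 33×33 mm vertical rails, 1211 mm tall, stand 488 mm apart (outside-to-outside) with their front faces coplanar on the −y side. 4 rungs, each 33 mm deep and 36 mm tall, span between the inner faces of the rails, front faces flush with the rails. The lowest rung's underside is at z = 203 mm and rungs are spaced 281 mm apart (underside to underside).


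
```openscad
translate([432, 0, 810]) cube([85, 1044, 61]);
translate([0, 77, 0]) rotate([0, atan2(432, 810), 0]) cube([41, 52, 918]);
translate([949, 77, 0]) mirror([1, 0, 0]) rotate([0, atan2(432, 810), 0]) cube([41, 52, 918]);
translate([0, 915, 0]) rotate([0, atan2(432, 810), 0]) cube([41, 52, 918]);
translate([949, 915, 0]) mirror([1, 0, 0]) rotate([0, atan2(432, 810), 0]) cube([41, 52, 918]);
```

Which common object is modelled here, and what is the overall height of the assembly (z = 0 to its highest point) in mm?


A sawhorse. The overall height is 871 mm.

A beam across two mirrored pairs of raked legs — a sawhorse. The beam's underside is at z = 810 (matching the legs' vertical rise in atan2(432, 810)) and the beam is 61 mm tall, so its top is at 810 + 61 = 871 mm. The raked legs top out at the beam's underside, so that is the highest point.


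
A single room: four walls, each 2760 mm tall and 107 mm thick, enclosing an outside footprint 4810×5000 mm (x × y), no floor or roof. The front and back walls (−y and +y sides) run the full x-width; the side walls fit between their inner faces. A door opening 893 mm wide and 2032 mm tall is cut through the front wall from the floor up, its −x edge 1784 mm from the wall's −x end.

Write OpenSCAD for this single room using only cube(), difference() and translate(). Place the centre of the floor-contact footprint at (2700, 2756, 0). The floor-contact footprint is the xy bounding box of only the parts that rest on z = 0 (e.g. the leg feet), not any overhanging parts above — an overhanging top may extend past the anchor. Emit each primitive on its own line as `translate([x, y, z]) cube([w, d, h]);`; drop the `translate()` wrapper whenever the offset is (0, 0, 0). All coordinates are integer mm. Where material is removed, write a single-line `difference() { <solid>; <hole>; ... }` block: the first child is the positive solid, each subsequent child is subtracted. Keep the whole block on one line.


difference() { translate([295, 256, 0]) cube([4810, 107, 2760]); translate([2079, 256, 0]) cube([893, 107, 2032]); }
translate([295, 5149, 0]) cube([4810, 107, 2760]);
translate([295, 363, 0]) cube([107, 4786, 2760]);
translate([4998, 363, 0]) cube([107, 4786, 2760]);


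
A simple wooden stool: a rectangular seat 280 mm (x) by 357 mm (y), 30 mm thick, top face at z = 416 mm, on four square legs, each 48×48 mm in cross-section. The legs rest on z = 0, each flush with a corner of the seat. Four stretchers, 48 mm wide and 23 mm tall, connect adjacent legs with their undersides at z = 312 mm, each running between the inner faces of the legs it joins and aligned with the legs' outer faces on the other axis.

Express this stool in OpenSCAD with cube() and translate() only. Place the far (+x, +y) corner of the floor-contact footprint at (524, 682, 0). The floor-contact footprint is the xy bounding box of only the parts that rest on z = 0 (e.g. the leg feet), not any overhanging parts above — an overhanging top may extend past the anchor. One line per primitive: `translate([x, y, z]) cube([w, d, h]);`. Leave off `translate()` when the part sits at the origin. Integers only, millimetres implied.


// leg_h = 416 - 30 = 386
// stretcher span = 280 - 2*48 = 184
translate([244, 325, 386]) cube([280, 357, 30]);
translate([244, 325, 0]) cube([48, 48, 386]);
translate([476, 325, 0]) cube([48, 48, 386]);
translate([244, 634, 0]) cube([48, 48, 386]);
translate([476, 634, 0]) cube([48, 48, 386]);
translate([292, 325, 312]) cube([184, 48, 23]);
translate([292, 634, 312]) cube([184, 48, 23]);
translate([244, 373, 312]) cube([48, 261, 23]);
translate([476, 373, 312]) cube([48, 261, 23]);


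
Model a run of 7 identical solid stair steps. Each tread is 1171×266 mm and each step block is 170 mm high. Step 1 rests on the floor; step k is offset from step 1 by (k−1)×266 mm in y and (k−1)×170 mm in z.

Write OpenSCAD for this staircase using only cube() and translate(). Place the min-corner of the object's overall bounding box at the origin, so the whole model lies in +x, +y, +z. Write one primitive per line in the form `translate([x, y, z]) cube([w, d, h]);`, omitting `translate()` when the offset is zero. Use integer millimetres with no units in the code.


cube([1171, 266, 170]);
translate([0, 266, 170]) cube([1171, 266, 170]);
translate([0, 532, 340]) cube([1171, 266, 170]);
translate([0, 798, 510]) cube([1171, 266, 170]);
translate([0, 1064, 680]) cube([1171, 266, 170]);
translate([0, 1330, 850]) cube([1171, 266, 170]);
translate([0, 1596, 1020]) cube([1171, 266, 170]);


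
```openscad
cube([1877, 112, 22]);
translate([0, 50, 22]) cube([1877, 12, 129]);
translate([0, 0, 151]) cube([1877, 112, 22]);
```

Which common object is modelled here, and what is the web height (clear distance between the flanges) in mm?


An I-beam. The web height is 129 mm.

Two wide flanges with a thin centred web — an I-beam. Overall 173 mm minus two 22 mm flanges gives a web of 173 − 2·22 = 129 mm.


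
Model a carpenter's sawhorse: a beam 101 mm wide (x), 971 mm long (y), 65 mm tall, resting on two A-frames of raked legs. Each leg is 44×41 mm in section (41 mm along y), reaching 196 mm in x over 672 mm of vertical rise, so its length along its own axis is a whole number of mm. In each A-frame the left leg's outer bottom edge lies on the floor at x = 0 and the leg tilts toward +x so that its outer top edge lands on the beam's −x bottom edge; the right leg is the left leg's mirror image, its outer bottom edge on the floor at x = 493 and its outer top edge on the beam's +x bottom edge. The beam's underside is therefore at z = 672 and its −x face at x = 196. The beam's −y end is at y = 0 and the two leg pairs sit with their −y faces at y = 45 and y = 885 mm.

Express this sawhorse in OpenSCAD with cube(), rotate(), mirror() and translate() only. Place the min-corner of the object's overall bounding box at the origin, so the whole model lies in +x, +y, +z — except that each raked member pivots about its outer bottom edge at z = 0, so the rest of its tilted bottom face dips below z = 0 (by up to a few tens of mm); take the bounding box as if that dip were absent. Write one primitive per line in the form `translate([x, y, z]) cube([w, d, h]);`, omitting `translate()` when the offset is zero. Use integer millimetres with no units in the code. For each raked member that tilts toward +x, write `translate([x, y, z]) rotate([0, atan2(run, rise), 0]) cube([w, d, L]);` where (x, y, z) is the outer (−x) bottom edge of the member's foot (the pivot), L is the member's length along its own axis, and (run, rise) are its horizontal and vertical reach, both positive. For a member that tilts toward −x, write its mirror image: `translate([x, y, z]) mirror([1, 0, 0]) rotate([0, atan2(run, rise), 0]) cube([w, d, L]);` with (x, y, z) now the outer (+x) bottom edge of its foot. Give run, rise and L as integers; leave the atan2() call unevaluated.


translate([196, 0, 672]) cube([101, 971, 65]);
translate([0, 45, 0]) rotate([0, atan2(196, 672), 0]) cube([44, 41, 700]);
translate([493, 45, 0]) mirror([1, 0, 0]) rotate([0, atan2(196, 672), 0]) cube([44, 41, 700]);
translate([0, 885, 0]) rotate([0, atan2(196, 672), 0]) cube([44, 41, 700]);
translate([493, 885, 0]) mirror([1, 0, 0]) rotate([0, atan2(196, 672), 0]) cube([44, 41, 700]);


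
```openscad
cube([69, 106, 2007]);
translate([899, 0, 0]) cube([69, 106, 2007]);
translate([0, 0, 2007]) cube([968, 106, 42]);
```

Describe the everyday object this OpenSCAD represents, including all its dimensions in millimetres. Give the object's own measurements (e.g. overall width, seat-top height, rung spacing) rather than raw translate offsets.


A door frame. The clear opening is 830 mm wide and 2007 mm high. Two 69 mm wide jambs, 106 mm deep, stand either side of the opening from the floor to the top of the opening. A 42 mm thick head sits across the top of both jambs, spanning the full outside width of the frame.


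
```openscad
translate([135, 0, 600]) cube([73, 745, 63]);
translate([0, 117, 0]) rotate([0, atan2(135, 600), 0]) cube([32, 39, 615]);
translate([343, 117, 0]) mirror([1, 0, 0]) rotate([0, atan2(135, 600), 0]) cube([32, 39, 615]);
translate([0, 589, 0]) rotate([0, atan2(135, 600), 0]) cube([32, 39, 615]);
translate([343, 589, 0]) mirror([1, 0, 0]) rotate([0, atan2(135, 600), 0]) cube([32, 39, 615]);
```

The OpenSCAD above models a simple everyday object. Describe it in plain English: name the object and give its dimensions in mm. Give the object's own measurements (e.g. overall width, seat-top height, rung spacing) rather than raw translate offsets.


A sawhorse. A 73×745×63 mm beam (x, y, z) sits on two A-frame leg pairs. Each pair is two raked legs of 32×39 mm section (39 mm along y) splaying symmetrically in x. Each leg rises 600 mm vertically over 135 mm of horizontal reach and is 615 mm long along its own axis. Every leg's outer bottom edge rests on the floor and its outer top edge meets a bottom edge of the beam — the left legs (tilting toward +x) meet the beam's −x bottom edge, the right legs (their mirror images, tilting toward −x) meet its +x bottom edge — so the leg tops tuck under the beam, the beam's underside is 600 mm above the floor, and the feet are 343 mm apart outside-to-outside with the beam centred between them. The two leg pairs are set in 117 mm from either end of the beam.


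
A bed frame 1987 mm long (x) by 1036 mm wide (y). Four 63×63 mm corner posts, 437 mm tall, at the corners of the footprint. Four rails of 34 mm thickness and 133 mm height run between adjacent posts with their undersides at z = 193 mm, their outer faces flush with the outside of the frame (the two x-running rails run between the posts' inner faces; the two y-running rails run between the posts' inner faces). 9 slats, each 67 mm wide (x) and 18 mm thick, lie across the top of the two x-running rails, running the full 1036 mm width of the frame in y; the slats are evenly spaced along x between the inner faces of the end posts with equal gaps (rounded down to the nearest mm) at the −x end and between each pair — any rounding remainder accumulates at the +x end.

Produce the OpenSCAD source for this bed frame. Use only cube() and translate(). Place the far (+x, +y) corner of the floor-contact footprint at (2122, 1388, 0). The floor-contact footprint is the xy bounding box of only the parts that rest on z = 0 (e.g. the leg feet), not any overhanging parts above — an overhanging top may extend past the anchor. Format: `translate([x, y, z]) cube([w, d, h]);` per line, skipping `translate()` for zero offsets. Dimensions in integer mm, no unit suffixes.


translate([135, 352, 0]) cube([63, 63, 437]);
translate([135, 1325, 0]) cube([63, 63, 437]);
translate([2059, 352, 0]) cube([63, 63, 437]);
translate([2059, 1325, 0]) cube([63, 63, 437]);
translate([198, 352, 193]) cube([1861, 34, 133]);
translate([198, 1354, 193]) cube([1861, 34, 133]);
translate([135, 415, 193]) cube([34, 910, 133]);
translate([2088, 415, 193]) cube([34, 910, 133]);
translate([323, 352, 326]) cube([67, 1036, 18]);
translate([515, 352, 326]) cube([67, 1036, 18]);
translate([707, 352, 326]) cube([67, 1036, 18]);
translate([899, 352, 326]) cube([67, 1036, 18]);
translate([1091, 352, 326]) cube([67, 1036, 18]);
translate([1283, 352, 326]) cube([67, 1036, 18]);
translate([1475, 352, 326]) cube([67, 1036, 18]);
translate([1667, 352, 326]) cube([67, 1036, 18]);
translate([1859, 352, 326]) cube([67, 1036, 18]);


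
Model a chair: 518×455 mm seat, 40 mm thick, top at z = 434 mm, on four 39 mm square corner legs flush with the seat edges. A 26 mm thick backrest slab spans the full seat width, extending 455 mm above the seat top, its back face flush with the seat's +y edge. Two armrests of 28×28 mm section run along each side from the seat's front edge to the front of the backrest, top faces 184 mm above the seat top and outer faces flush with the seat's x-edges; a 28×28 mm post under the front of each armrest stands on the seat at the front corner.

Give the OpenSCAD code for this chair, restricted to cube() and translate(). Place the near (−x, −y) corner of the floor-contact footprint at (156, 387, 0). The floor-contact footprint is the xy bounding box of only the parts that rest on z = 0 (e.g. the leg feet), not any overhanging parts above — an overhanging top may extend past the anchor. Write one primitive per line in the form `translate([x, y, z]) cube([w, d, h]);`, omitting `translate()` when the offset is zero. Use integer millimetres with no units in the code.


translate([156, 387, 394]) cube([518, 455, 40]);
translate([156, 387, 0]) cube([39, 39, 394]);
translate([635, 387, 0]) cube([39, 39, 394]);
translate([156, 803, 0]) cube([39, 39, 394]);
translate([635, 803, 0]) cube([39, 39, 394]);
translate([156, 816, 434]) cube([518, 26, 455]);
translate([156, 387, 590]) cube([28, 429, 28]);
translate([646, 387, 590]) cube([28, 429, 28]);
translate([156, 387, 434]) cube([28, 28, 156]);
translate([646, 387, 434]) cube([28, 28, 156]);


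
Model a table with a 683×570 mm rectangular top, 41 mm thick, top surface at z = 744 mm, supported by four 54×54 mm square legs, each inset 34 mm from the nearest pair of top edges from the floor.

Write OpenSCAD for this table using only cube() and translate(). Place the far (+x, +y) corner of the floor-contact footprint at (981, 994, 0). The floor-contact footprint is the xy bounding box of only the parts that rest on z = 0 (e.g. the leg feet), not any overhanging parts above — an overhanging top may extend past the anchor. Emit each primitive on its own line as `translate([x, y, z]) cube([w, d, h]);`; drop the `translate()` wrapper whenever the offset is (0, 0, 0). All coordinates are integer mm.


translate([332, 458, 703]) cube([683, 570, 41]);
translate([366, 492, 0]) cube([54, 54, 703]);
translate([927, 492, 0]) cube([54, 54, 703]);
translate([366, 940, 0]) cube([54, 54, 703]);
translate([927, 940, 0]) cube([54, 54, 703]);


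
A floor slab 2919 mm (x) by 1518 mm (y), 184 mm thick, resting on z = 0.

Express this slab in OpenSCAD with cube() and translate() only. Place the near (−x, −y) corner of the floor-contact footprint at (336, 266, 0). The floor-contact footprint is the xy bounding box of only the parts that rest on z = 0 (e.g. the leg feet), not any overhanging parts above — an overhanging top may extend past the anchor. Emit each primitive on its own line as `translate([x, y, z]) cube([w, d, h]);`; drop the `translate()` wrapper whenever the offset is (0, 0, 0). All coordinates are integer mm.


translate([336, 266, 0]) cube([2919, 1518, 184]);


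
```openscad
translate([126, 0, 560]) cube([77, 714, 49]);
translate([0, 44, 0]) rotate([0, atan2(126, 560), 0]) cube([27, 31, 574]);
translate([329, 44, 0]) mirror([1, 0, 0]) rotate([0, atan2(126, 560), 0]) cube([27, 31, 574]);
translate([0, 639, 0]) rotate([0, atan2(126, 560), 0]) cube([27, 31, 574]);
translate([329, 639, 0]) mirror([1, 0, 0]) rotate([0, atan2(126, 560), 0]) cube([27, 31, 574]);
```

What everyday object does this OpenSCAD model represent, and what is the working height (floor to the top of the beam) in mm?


A sawhorse. The overall height is 609 mm.

A beam across two mirrored pairs of raked legs — a sawhorse. The beam's underside is at z = 560 (matching the legs' vertical rise in atan2(126, 560)) and the beam is 49 mm tall, so its top is at 560 + 49 = 609 mm. The raked legs top out at the beam's underside, so that is the highest point.


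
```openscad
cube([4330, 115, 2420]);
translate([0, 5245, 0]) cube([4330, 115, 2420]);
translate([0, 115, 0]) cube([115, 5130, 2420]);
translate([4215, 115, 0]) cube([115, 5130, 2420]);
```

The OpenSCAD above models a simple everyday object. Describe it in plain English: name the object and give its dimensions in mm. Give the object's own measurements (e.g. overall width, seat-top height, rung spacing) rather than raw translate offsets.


The wall frame of a small rectangular building: four walls, each 2420 mm tall and 115 mm thick, enclosing a footprint 4330 mm (x) by 5360 mm (y) outside-to-outside, with no floor or roof. The front and back walls (the −y and +y sides) span the full width; the two side walls fit between them.


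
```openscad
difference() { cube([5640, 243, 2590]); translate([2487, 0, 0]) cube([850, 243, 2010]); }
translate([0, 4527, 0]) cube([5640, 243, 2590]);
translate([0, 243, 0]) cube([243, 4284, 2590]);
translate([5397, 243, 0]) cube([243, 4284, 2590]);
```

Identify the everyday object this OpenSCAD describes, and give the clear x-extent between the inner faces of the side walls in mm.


A single room. The interior width is 5154 mm.

Four walls enclosing a rectangle with a door in the front wall — a room. Outside width 5640 minus two 243 mm walls gives 5154 mm.


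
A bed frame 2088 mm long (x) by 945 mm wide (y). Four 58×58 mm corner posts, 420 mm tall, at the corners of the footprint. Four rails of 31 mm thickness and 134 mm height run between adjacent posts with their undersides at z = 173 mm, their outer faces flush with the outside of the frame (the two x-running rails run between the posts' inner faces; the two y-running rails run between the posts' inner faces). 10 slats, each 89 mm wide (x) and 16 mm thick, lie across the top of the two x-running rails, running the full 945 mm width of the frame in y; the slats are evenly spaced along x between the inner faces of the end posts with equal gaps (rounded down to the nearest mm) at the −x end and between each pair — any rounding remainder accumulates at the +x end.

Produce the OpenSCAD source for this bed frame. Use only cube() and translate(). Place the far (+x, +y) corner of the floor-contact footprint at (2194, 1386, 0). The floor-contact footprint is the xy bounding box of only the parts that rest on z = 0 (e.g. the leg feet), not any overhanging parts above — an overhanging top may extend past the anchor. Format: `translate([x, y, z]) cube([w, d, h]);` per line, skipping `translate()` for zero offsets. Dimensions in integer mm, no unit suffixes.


translate([106, 441, 0]) cube([58, 58, 420]);
translate([106, 1328, 0]) cube([58, 58, 420]);
translate([2136, 441, 0]) cube([58, 58, 420]);
translate([2136, 1328, 0]) cube([58, 58, 420]);
translate([164, 441, 173]) cube([1972, 31, 134]);
translate([164, 1355, 173]) cube([1972, 31, 134]);
translate([106, 499, 173]) cube([31, 829, 134]);
translate([2163, 499, 173]) cube([31, 829, 134]);
translate([262, 441, 307]) cube([89, 945, 16]);
translate([449, 441, 307]) cube([89, 945, 16]);
translate([636, 441, 307]) cube([89, 945, 16]);
translate([823, 441, 307]) cube([89, 945, 16]);
translate([1010, 441, 307]) cube([89, 945, 16]);
translate([1197, 441, 307]) cube([89, 945, 16]);
translate([1384, 441, 307]) cube([89, 945, 16]);
translate([1571, 441, 307]) cube([89, 945, 16]);
translate([1758, 441, 307]) cube([89, 945, 16]);
translate([1945, 441, 307]) cube([89, 945, 16]);


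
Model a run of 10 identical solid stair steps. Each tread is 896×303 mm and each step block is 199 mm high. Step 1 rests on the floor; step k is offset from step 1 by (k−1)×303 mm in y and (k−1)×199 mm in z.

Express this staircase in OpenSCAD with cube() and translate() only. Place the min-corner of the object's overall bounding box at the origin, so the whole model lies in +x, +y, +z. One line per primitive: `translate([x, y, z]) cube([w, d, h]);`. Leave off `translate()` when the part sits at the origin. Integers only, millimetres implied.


cube([896, 303, 199]);
translate([0, 303, 199]) cube([896, 303, 199]);
translate([0, 606, 398]) cube([896, 303, 199]);
translate([0, 909, 597]) cube([896, 303, 199]);
translate([0, 1212, 796]) cube([896, 303, 199]);
translate([0, 1515, 995]) cube([896, 303, 199]);
translate([0, 1818, 1194]) cube([896, 303, 199]);
translate([0, 2121, 1393]) cube([896, 303, 199]);
translate([0, 2424, 1592]) cube([896, 303, 199]);
translate([0, 2727, 1791]) cube([896, 303, 199]);


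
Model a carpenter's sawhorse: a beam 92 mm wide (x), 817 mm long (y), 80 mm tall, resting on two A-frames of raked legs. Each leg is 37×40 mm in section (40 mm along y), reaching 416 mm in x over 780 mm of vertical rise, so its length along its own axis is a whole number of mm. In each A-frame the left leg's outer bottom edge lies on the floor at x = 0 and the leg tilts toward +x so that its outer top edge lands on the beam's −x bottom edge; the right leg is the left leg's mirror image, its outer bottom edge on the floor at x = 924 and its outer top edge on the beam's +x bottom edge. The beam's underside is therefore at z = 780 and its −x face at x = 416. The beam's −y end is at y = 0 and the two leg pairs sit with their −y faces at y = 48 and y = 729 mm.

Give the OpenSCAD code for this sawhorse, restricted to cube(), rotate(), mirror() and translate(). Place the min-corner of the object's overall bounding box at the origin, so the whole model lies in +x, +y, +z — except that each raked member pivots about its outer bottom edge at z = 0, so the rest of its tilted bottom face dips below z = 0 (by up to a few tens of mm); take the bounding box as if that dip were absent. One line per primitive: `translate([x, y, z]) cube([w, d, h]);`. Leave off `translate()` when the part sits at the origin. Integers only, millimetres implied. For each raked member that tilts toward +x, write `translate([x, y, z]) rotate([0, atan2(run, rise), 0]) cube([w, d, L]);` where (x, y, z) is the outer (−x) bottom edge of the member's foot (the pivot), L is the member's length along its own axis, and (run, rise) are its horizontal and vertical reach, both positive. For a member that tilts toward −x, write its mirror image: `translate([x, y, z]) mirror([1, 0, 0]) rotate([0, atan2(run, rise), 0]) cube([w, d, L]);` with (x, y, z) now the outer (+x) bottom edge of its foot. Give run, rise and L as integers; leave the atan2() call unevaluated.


translate([416, 0, 780]) cube([92, 817, 80]);
translate([0, 48, 0]) rotate([0, atan2(416, 780), 0]) cube([37, 40, 884]);
translate([924, 48, 0]) mirror([1, 0, 0]) rotate([0, atan2(416, 780), 0]) cube([37, 40, 884]);
translate([0, 729, 0]) rotate([0, atan2(416, 780), 0]) cube([37, 40, 884]);
translate([924, 729, 0]) mirror([1, 0, 0]) rotate([0, atan2(416, 780), 0]) cube([37, 40, 884]);


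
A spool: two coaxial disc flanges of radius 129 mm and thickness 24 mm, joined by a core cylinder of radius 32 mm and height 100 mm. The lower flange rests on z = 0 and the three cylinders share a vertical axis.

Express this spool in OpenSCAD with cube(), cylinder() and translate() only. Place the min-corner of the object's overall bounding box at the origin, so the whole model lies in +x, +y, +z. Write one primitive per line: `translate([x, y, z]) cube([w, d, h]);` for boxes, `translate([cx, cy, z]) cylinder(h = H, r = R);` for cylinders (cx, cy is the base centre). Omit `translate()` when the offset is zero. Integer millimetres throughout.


translate([129, 129, 0]) cylinder(h = 24, r = 129);
translate([129, 129, 24]) cylinder(h = 100, r = 32);
translate([129, 129, 124]) cylinder(h = 24, r = 129);


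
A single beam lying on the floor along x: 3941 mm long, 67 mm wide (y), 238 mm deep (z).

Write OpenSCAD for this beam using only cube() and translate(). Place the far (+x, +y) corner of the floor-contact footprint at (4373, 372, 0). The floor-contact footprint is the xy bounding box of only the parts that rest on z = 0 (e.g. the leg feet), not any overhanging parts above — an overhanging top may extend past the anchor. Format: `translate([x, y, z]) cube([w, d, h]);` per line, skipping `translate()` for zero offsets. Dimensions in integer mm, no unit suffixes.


translate([432, 305, 0]) cube([3941, 67, 238]);


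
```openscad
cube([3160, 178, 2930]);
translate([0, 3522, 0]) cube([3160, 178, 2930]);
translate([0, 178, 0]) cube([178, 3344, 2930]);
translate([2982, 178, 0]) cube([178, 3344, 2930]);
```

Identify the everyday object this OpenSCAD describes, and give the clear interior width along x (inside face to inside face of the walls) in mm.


A house (or room) frame. The interior width is 2804 mm.

Four 2930 mm walls enclosing a rectangle with no floor or roof — a room or house frame. Outside width is 3160 mm and wall thickness is 178 mm, so the interior width is 3160 − 2 × 178 = 2804 mm.


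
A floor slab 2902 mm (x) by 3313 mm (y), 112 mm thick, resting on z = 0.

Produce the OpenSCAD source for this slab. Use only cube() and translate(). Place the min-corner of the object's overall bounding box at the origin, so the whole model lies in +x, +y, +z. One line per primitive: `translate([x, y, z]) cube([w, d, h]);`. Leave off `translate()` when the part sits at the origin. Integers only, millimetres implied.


cube([2902, 3313, 112]);


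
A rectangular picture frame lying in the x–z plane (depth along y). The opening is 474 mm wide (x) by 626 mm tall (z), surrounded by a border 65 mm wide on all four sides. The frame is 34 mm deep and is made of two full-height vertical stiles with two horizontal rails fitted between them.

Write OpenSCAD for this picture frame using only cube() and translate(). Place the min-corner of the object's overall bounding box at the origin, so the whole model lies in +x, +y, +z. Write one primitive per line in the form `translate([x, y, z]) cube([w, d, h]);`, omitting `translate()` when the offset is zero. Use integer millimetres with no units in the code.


cube([65, 34, 756]);
translate([539, 0, 0]) cube([65, 34, 756]);
translate([65, 0, 0]) cube([474, 34, 65]);
translate([65, 0, 691]) cube([474, 34, 65]);


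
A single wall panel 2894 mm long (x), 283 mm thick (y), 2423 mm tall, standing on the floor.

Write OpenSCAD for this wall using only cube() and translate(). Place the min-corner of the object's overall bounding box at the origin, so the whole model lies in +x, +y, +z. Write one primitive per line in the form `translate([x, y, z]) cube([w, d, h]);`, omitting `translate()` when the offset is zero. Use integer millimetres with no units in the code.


cube([2894, 283, 2423]);


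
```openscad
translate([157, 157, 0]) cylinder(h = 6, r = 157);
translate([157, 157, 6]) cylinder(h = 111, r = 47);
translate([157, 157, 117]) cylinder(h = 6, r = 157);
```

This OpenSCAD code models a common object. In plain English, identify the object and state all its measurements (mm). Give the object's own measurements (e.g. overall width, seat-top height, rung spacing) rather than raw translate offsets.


A spool: two coaxial disc flanges of radius 157 mm and thickness 6 mm, joined by a core cylinder of radius 47 mm and height 111 mm. The lower flange rests on z = 0 and the three cylinders share a vertical axis.


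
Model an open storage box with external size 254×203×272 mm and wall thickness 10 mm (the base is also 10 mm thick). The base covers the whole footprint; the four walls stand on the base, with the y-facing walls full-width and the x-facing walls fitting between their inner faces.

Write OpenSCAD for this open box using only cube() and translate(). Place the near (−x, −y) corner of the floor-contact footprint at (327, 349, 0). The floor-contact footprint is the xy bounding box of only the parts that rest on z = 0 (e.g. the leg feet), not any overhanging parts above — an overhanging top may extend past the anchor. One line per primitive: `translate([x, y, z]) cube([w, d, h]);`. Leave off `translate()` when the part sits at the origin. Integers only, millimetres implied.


translate([327, 349, 0]) cube([254, 203, 10]);
translate([327, 349, 10]) cube([254, 10, 262]);
translate([327, 542, 10]) cube([254, 10, 262]);
translate([327, 359, 10]) cube([10, 183, 262]);
translate([571, 359, 10]) cube([10, 183, 262]);


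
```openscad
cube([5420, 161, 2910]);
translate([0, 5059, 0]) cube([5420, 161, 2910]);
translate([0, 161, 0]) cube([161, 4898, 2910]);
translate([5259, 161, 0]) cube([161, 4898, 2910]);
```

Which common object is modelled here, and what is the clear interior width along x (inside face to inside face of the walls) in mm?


A house (or room) frame. The interior width is 5098 mm.

Four 2910 mm walls enclosing a rectangle with no floor or roof — a room or house frame. Outside width is 5420 mm and wall thickness is 161 mm, so the interior width is 5420 − 2 × 161 = 5098 mm.


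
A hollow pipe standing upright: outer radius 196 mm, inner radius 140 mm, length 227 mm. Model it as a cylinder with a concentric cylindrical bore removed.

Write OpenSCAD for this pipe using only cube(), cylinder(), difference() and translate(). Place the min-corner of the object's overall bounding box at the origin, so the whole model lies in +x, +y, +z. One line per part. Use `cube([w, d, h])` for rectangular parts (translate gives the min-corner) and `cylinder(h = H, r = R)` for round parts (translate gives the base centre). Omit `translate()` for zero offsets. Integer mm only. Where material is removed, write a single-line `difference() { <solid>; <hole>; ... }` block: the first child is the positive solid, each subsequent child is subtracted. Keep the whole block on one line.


difference() { translate([196, 196, 0]) cylinder(h = 227, r = 196); translate([196, 196, 0]) cylinder(h = 227, r = 140); }


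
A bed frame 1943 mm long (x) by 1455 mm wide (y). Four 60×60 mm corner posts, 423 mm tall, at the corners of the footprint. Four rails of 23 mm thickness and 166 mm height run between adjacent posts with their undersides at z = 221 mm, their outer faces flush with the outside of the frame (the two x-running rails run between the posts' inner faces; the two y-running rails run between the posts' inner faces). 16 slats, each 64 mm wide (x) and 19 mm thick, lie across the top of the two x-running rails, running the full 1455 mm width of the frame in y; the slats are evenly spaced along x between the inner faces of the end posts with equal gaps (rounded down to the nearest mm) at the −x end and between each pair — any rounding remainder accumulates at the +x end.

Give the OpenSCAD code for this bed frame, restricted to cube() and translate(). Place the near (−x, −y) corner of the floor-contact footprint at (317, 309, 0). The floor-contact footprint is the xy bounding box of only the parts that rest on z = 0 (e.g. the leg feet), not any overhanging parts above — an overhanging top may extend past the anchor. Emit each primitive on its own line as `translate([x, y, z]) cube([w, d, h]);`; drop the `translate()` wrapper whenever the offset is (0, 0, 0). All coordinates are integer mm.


translate([317, 309, 0]) cube([60, 60, 423]);
translate([317, 1704, 0]) cube([60, 60, 423]);
translate([2200, 309, 0]) cube([60, 60, 423]);
translate([2200, 1704, 0]) cube([60, 60, 423]);
translate([377, 309, 221]) cube([1823, 23, 166]);
translate([377, 1741, 221]) cube([1823, 23, 166]);
translate([317, 369, 221]) cube([23, 1335, 166]);
translate([2237, 369, 221]) cube([23, 1335, 166]);
translate([424, 309, 387]) cube([64, 1455, 19]);
translate([535, 309, 387]) cube([64, 1455, 19]);
translate([646, 309, 387]) cube([64, 1455, 19]);
translate([757, 309, 387]) cube([64, 1455, 19]);
translate([868, 309, 387]) cube([64, 1455, 19]);
translate([979, 309, 387]) cube([64, 1455, 19]);
translate([1090, 309, 387]) cube([64, 1455, 19]);
translate([1201, 309, 387]) cube([64, 1455, 19]);
translate([1312, 309, 387]) cube([64, 1455, 19]);
translate([1423, 309, 387]) cube([64, 1455, 19]);
translate([1534, 309, 387]) cube([64, 1455, 19]);
translate([1645, 309, 387]) cube([64, 1455, 19]);
translate([1756, 309, 387]) cube([64, 1455, 19]);
translate([1867, 309, 387]) cube([64, 1455, 19]);
translate([1978, 309, 387]) cube([64, 1455, 19]);
translate([2089, 309, 387]) cube([64, 1455, 19]);


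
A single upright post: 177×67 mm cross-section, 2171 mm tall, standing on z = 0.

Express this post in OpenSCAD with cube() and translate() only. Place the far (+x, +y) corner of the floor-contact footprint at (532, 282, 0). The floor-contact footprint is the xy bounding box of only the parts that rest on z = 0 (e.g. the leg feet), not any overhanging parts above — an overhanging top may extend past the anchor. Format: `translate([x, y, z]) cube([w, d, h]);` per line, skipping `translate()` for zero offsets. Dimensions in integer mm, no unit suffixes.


translate([355, 215, 0]) cube([177, 67, 2171]);


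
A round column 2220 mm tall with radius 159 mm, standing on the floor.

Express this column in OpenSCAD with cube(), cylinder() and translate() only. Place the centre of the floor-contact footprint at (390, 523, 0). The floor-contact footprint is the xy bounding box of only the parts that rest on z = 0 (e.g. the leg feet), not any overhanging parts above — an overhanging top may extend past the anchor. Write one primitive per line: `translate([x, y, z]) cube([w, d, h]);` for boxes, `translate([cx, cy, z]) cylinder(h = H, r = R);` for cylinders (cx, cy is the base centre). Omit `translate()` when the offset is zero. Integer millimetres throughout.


translate([390, 523, 0]) cylinder(h = 2220, r = 159);


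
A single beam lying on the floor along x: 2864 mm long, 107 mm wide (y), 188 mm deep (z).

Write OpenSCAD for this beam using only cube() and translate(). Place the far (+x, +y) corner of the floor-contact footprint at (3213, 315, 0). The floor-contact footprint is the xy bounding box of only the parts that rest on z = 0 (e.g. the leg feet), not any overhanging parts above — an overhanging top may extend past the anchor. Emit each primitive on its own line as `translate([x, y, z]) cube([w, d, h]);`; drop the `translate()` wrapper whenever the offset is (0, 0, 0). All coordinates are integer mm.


translate([349, 208, 0]) cube([2864, 107, 188]);


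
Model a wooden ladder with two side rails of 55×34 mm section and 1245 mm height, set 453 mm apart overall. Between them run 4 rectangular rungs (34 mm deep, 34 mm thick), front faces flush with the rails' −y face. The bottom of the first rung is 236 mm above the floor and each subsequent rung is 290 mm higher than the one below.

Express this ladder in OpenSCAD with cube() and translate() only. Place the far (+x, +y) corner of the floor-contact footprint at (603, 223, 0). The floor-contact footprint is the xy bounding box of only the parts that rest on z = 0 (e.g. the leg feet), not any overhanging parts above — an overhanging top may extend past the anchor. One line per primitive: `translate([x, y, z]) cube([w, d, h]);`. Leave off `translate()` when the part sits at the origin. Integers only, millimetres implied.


translate([150, 189, 0]) cube([55, 34, 1245]);
translate([548, 189, 0]) cube([55, 34, 1245]);
translate([205, 189, 236]) cube([343, 34, 34]);
translate([205, 189, 526]) cube([343, 34, 34]);
translate([205, 189, 816]) cube([343, 34, 34]);
translate([205, 189, 1106]) cube([343, 34, 34]);


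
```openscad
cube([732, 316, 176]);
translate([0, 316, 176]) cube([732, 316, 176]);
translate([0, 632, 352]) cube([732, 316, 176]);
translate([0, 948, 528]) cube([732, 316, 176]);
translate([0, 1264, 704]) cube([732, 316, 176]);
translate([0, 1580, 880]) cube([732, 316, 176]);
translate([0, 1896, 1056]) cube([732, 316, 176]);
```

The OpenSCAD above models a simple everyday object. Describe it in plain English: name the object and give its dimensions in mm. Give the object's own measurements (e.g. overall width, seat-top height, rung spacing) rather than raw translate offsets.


A straight staircase of 7 solid steps. Each step is 732 mm wide (x), 316 mm deep (y, the going) and 176 mm tall (the rise). The first step rests on the floor; each subsequent step sits one going further in +y and one rise higher in +z, directly behind and above the previous step with no overlap.


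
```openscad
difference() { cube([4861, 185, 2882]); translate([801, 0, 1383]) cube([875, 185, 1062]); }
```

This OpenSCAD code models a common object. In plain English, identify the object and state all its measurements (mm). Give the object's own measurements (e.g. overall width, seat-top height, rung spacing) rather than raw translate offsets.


A wall 4861 mm long (x), 185 mm thick (y), 2882 mm tall, with a rectangular window opening cut through it. The opening is 875 mm wide and 1062 mm tall; its sill is at z = 1383 mm and its near (−x) edge is 801 mm from the wall's −x end. The opening passes through the full wall thickness.


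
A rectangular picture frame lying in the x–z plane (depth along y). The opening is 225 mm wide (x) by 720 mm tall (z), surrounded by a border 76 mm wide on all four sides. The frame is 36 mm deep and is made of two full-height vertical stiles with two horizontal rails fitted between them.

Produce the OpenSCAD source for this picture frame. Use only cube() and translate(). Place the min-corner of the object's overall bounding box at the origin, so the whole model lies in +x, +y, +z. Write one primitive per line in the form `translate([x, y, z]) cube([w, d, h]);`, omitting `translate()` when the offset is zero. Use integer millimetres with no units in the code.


cube([76, 36, 872]);
translate([301, 0, 0]) cube([76, 36, 872]);
translate([76, 0, 0]) cube([225, 36, 76]);
translate([76, 0, 796]) cube([225, 36, 76]);


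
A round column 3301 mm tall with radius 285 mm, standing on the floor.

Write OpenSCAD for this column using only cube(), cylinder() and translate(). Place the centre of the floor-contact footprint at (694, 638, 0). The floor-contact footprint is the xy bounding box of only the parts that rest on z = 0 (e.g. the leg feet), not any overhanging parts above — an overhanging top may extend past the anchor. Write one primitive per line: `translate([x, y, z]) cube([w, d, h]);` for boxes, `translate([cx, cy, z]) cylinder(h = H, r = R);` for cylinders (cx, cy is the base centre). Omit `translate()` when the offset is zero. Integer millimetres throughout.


translate([694, 638, 0]) cylinder(h = 3301, r = 285);


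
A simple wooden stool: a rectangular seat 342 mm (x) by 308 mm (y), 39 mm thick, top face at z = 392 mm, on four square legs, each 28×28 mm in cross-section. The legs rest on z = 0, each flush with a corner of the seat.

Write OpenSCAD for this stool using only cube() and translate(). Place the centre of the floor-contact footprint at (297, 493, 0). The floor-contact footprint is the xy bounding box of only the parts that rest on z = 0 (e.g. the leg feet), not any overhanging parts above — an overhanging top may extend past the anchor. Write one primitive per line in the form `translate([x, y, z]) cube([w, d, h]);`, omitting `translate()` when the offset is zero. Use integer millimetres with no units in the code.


// leg_h = 392 - 39 = 353
translate([126, 339, 353]) cube([342, 308, 39]);
translate([126, 339, 0]) cube([28, 28, 353]);
translate([440, 339, 0]) cube([28, 28, 353]);
translate([126, 619, 0]) cube([28, 28, 353]);
translate([440, 619, 0]) cube([28, 28, 353]);


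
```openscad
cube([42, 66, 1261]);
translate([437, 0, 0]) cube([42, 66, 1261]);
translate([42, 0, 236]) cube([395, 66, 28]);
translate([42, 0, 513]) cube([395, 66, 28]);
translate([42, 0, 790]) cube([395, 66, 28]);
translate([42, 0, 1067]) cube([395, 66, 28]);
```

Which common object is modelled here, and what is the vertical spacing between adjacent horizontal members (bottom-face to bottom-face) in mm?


A ladder. The rung spacing is 277 mm.

Two tall 42×66 posts with 4 short bars between them — a ladder. Adjacent rungs sit at z = 236 and z = 513, so the spacing is 513 − 236 = 277 mm.
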